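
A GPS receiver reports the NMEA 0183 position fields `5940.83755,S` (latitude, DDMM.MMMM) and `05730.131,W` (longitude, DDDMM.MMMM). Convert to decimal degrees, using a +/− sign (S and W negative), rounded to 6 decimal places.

-59.680626, -57.502183

φ: split at 2 digits → 59° and 40.83755′; 59 + 40.83755/60 = 59.6806258
hemisphere S, so the sign is −
Longitude: degrees = first 3 digits = 57, minutes = 30.131; 57 + 30.131/60 = 57.5021833
W → negative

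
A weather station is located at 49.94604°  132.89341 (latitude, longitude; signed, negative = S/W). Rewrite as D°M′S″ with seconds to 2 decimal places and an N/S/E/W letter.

49°56′45.74″ N, 132°53′36.28″ E

φ: 0.946040 × 60 = 56.76240′ → 56′, remainder × 60 = 45.7440″
Lon: whole degrees 132; 53.60460′ → 53′ and 36.2760″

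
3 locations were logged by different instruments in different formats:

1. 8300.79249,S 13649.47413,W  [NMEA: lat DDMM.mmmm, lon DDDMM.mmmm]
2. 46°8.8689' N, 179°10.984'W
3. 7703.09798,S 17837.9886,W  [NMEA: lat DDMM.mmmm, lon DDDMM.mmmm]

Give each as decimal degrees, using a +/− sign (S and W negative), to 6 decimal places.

Point 1:
  Latitude: degrees = first 2 digits = 83, minutes = 0.79249; 83 + 0.79249/60 = 83.0132082
  hemisphere S, so the sign is −
  λ: split at 3 digits → 136° and 49.47413′; 136 + 49.47413/60 = 136.8245688
  W ⇒ negate
Point 2:
  φ: 8.8689′ = 0.147815°; total 46.1478150
  N ⇒ keep positive
  Lon: 179 + 10.984/60 = 179.1830667
  W → negative
Point 3:
  Lat: degrees = first 2 digits = 77, minutes = 3.09798; 77 + 3.09798/60 = 77.0516330
  S ⇒ negate
  Lon: degrees = first 3 digits = 178, minutes = 37.9886; 178 + 37.9886/60 = 178.6331433
  W ⇒ negate

1. -83.013208, -136.824569
2. 46.147815, -179.183067
3. -77.051633, -178.633143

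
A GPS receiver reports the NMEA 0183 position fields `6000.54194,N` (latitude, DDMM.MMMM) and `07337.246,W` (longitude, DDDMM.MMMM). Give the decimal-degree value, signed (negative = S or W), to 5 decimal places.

φ: degrees = first 2 digits = 60, minutes = 0.54194; 60 + 0.54194/60 = 60.009032
N ⇒ keep positive
λ: split at 3 digits → 073° and 37.246′; 73 + 37.246/60 = 73.620767
W ⇒ negate

60.00903, -73.62077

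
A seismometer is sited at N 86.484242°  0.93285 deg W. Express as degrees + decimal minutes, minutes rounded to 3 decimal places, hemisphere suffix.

86° 29.055′ N, 0° 55.971′ W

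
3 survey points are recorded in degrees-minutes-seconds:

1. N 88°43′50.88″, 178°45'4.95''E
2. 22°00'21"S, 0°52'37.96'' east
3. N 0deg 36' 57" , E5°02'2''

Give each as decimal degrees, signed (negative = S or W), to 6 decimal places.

Point 1:
  φ: 88° + 43/60 + 50.88/3600 = 88 + 0.716667 + 0.014133 = 88.7308000
  N → positive
  λ: 178 + 45/60 + 4.95/3600 = 178.7513750
  E ⇒ keep positive
Point 2:
  φ: 0′ + 21″ = 0.35000′; 22 + 0.35000/60 = 22.0058333
  S → negative
  λ: 52′ + 37.96″ = 52.63267′; 0 + 52.63267/60 = 0.8772111
  E → positive
Point 3:
  Latitude: 0° + 36/60 + 57/3600 = 0 + 0.600000 + 0.015833 = 0.6158333
  N → positive
  λ: 5 + 2/60 + 2/3600 = 5.0338889
  E → positive

1. 88.730800, 178.751375
2. -22.005833, 0.877211
3. 0.615833, 5.033889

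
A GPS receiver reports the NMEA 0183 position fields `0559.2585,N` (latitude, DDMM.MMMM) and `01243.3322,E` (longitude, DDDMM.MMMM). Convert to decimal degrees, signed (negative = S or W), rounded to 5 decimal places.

Lat: split at 2 digits → 05° and 59.2585′; 5 + 59.2585/60 = 5.987642
N → positive
Lon: split at 3 digits → 012° and 43.3322′; 12 + 43.3322/60 = 12.722203
E ⇒ keep positive

5.98764, 12.72220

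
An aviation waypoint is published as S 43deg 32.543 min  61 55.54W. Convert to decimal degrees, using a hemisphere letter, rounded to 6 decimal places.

43.542383° S, 61.925667° W

Latitude: 32.543′ = 0.542383°; total 43.5423833
Longitude: 55.54′ = 0.925667°; total 61.9256667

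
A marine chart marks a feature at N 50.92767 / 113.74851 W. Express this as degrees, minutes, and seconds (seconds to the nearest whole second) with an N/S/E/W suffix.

50°55′40″ N, 113°44′55″ W

Lat: 0.927670° → 55.66020′; 0.66020 × 60 = 39.61″
λ: 0.748510 × 60 = 44.91060′ → 44′, remainder × 60 = 54.64″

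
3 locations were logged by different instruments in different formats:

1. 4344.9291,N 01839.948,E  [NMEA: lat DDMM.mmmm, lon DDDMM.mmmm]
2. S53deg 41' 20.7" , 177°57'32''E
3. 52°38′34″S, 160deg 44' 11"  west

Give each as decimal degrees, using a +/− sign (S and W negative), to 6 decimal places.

Point 1:
  Latitude: degrees = first 2 digits = 43, minutes = 44.9291; 43 + 44.9291/60 = 43.7488183
  N → positive
  Lon: degrees = first 3 digits = 18, minutes = 39.948; 18 + 39.948/60 = 18.6658000
  E → positive
Point 2:
  Lat: 53 + 41/60 + 20.7/3600 = 53.6890833
  hemisphere S, so the sign is −
  Lon: 177° + 57/60 + 32/3600 = 177 + 0.950000 + 0.008889 = 177.9588889
  E → positive
Point 3:
  Latitude: 52 + 38/60 + 34/3600 = 52.6427778
  hemisphere S, so the sign is −
  Longitude: 160 + 44/60 + 11/3600 = 160.7363889
  W → negative

1. 43.748818, 18.665800
2. -53.689083, 177.958889
3. -52.642778, -160.736389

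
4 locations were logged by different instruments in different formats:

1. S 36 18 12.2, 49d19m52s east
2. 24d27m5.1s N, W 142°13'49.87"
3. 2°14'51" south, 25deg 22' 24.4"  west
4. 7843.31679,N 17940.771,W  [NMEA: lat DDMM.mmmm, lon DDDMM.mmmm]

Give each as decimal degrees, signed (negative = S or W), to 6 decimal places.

Point 1:
  Lat: 36 + 18/60 + 12.2/3600 = 36.3033889
  hemisphere S, so the sign is −
  Longitude: 49° + 19/60 + 52/3600 = 49 + 0.316667 + 0.014444 = 49.3311111
  E ⇒ keep positive
Point 2:
  Latitude: 24° + 27/60 + 5.1/3600 = 24 + 0.450000 + 0.001417 = 24.4514167
  N → positive
  Longitude: 142 + 13/60 + 49.87/3600 = 142.2305194
  hemisphere W, so the sign is −
Point 3:
  φ: 2 + 14/60 + 51/3600 = 2.2475000
  S ⇒ negate
  Longitude: 25 + 22/60 + 24.4/3600 = 25.3734444
  W → negative
Point 4:
  Lat: degrees = first 2 digits = 78, minutes = 43.31679; 78 + 43.31679/60 = 78.7219465
  N ⇒ keep positive
  Longitude: degrees = first 3 digits = 179, minutes = 40.771; 179 + 40.771/60 = 179.6795167
  W ⇒ negate

1. -36.303389, 49.331111
2. 24.451417, -142.230519
3. -2.247500, -25.373444
4. 78.721947, -179.679517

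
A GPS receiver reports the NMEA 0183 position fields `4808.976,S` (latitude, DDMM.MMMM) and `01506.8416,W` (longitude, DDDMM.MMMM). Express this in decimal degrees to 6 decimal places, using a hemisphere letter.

48.149600° S, 15.114027° W

Lat: degrees = first 2 digits = 48, minutes = 8.976; 48 + 8.976/60 = 48.1496000
Longitude: degrees = first 3 digits = 15, minutes = 6.8416; 15 + 6.8416/60 = 15.1140267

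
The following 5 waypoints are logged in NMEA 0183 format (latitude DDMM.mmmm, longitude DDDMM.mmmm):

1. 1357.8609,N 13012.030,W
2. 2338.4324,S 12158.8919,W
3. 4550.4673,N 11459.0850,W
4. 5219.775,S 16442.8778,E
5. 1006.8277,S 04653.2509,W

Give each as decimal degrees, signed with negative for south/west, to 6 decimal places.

Point 1:
  φ: split at 2 digits → 13° and 57.8609′; 13 + 57.8609/60 = 13.9643483
  N ⇒ keep positive
  Longitude: split at 3 digits → 130° and 12.03′; 130 + 12.03/60 = 130.2005000
  hemisphere W, so the sign is −
Point 2:
  φ: split at 2 digits → 23° and 38.4324′; 23 + 38.4324/60 = 23.6405400
  hemisphere S, so the sign is −
  Lon: degrees = first 3 digits = 121, minutes = 58.8919; 121 + 58.8919/60 = 121.9815317
  W → negative
Point 3:
  Latitude: degrees = first 2 digits = 45, minutes = 50.4673; 45 + 50.4673/60 = 45.8411217
  N → positive
  Longitude: split at 3 digits → 114° and 59.085′; 114 + 59.085/60 = 114.9847500
  W → negative
Point 4:
  Lat: split at 2 digits → 52° and 19.775′; 52 + 19.775/60 = 52.3295833
  S ⇒ negate
  Longitude: split at 3 digits → 164° and 42.8778′; 164 + 42.8778/60 = 164.7146300
  E ⇒ keep positive
Point 5:
  φ: degrees = first 2 digits = 10, minutes = 6.8277; 10 + 6.8277/60 = 10.1137950
  S → negative
  λ: split at 3 digits → 046° and 53.2509′; 46 + 53.2509/60 = 46.8875150
  W → negative

1. 13.964348, -130.200500
2. -23.640540, -121.981532
3. 45.841122, -114.984750
4. -52.329583, 164.714630
5. -10.113795, -46.887515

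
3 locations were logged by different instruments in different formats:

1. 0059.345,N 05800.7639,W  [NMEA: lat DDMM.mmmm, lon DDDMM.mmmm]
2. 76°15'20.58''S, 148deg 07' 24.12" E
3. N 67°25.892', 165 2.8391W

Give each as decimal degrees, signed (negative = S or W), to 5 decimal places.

1. 0.98908, -58.01273
2. -76.25572, 148.12337
3. 67.43153, -165.04732

Point 1:
  φ: degrees = first 2 digits = 0, minutes = 59.345; 0 + 59.345/60 = 0.989083
  N → positive
  Lon: degrees = first 3 digits = 58, minutes = 0.7639; 58 + 0.7639/60 = 58.012732
  hemisphere W, so the sign is −
Point 2:
  Lat: 15′ + 20.58″ = 15.34300′; 76 + 15.34300/60 = 76.255717
  S → negative
  λ: 7′ + 24.12″ = 7.40200′; 148 + 7.40200/60 = 148.123367
  E ⇒ keep positive
Point 3:
  Latitude: 25.892′ = 0.431533°; total 67.431533
  N ⇒ keep positive
  λ: 165 + 2.8391/60 = 165.047318
  W → negative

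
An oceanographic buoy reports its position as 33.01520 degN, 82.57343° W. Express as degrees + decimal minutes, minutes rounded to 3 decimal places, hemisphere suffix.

33° 0.912′ N, 82° 34.406′ W

Lat: 33° + 0.015200 × 60 = 33° 0.91200′
Lon: minutes = (82.573430 − 82) × 60 = 34.40580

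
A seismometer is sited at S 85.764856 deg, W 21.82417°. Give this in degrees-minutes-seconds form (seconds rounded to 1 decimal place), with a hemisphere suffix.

85°45′53.5″ S, 21°49′27.0″ W

Lat: 0.764856° → 45.89136′; 0.89136 × 60 = 53.482″
Longitude: 0.824170 × 60 = 49.45020′ → 49′, remainder × 60 = 27.012″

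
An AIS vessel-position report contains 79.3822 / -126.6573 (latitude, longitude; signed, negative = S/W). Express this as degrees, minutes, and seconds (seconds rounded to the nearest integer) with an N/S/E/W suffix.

79°22′56″ N, 126°39′26″ W

Lat: 0.382200° → 22.93200′; 0.93200 × 60 = 55.92″
Longitude is negative → W; |value| = 126.657300
Lon: 0.657300 × 60 = 39.43800′ → 39′, remainder × 60 = 26.28″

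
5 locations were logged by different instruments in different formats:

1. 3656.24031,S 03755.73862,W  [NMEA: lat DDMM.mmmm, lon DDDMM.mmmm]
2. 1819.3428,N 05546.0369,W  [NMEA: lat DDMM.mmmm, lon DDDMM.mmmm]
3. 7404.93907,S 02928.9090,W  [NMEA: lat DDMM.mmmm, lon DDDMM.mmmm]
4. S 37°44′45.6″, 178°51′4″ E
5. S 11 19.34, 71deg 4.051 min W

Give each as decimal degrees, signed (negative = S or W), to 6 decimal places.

1. -36.937339, -37.928977
2. 18.322380, -55.767282
3. -74.082318, -29.481817
4. -37.746000, 178.851111
5. -11.322333, -71.067517

Point 1:
  Lat: split at 2 digits → 36° and 56.24031′; 36 + 56.24031/60 = 36.9373385
  S → negative
  λ: split at 3 digits → 037° and 55.73862′; 37 + 55.73862/60 = 37.9289770
  hemisphere W, so the sign is −
Point 2:
  Lat: degrees = first 2 digits = 18, minutes = 19.3428; 18 + 19.3428/60 = 18.3223800
  N ⇒ keep positive
  Longitude: split at 3 digits → 055° and 46.0369′; 55 + 46.0369/60 = 55.7672817
  hemisphere W, so the sign is −
Point 3:
  Lat: degrees = first 2 digits = 74, minutes = 4.93907; 74 + 4.93907/60 = 74.0823178
  S → negative
  Longitude: degrees = first 3 digits = 29, minutes = 28.909; 29 + 28.909/60 = 29.4818167
  W → negative
Point 4:
  Latitude: 37 + 44/60 + 45.6/3600 = 37.7460000
  hemisphere S, so the sign is −
  Longitude: 51′ + 4″ = 51.06667′; 178 + 51.06667/60 = 178.8511111
  E → positive
Point 5:
  Latitude: 11 + 19.34/60 = 11.3223333
  S ⇒ negate
  Lon: 4.051′ = 0.067517°; total 71.0675167
  hemisphere W, so the sign is −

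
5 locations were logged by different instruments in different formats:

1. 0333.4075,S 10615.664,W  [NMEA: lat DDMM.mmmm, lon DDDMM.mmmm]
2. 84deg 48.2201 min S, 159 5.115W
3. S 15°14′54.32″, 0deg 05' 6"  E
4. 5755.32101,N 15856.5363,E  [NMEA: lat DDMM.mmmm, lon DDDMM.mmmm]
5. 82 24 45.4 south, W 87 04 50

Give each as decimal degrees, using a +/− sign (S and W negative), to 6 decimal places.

Point 1:
  φ: split at 2 digits → 03° and 33.4075′; 3 + 33.4075/60 = 3.5567917
  S → negative
  Lon: split at 3 digits → 106° and 15.664′; 106 + 15.664/60 = 106.2610667
  W ⇒ negate
Point 2:
  φ: 48.2201′ = 0.803668°; total 84.8036683
  hemisphere S, so the sign is −
  Longitude: 159 + 5.115/60 = 159.0852500
  hemisphere W, so the sign is −
Point 3:
  φ: 15 + 14/60 + 54.32/3600 = 15.2484222
  S ⇒ negate
  Longitude: 0° + 5/60 + 6/3600 = 0 + 0.083333 + 0.001667 = 0.0850000
  E → positive
Point 4:
  Lat: split at 2 digits → 57° and 55.32101′; 57 + 55.32101/60 = 57.9220168
  N ⇒ keep positive
  λ: split at 3 digits → 158° and 56.5363′; 158 + 56.5363/60 = 158.9422717
  E ⇒ keep positive
Point 5:
  Latitude: 24′ + 45.4″ = 24.75667′; 82 + 24.75667/60 = 82.4126111
  S ⇒ negate
  Longitude: 87 + 4/60 + 50/3600 = 87.0805556
  W ⇒ negate

1. -3.556792, -106.261067
2. -84.803668, -159.085250
3. -15.248422, 0.085000
4. 57.922017, 158.942272
5. -82.412611, -87.080556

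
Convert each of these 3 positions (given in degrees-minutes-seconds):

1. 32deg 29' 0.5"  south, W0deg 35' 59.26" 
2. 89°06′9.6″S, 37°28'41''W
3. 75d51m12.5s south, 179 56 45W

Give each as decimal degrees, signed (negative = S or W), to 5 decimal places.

1. -32.48347, -0.59979
2. -89.10267, -37.47806
3. -75.85347, -179.94583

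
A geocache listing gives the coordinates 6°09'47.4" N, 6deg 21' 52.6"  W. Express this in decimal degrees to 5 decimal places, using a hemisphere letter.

φ: 6 + 9/60 + 47.4/3600 = 6.163167
λ: 6° + 21/60 + 52.6/3600 = 6 + 0.350000 + 0.014611 = 6.364611

6.16317° N, 6.36461° W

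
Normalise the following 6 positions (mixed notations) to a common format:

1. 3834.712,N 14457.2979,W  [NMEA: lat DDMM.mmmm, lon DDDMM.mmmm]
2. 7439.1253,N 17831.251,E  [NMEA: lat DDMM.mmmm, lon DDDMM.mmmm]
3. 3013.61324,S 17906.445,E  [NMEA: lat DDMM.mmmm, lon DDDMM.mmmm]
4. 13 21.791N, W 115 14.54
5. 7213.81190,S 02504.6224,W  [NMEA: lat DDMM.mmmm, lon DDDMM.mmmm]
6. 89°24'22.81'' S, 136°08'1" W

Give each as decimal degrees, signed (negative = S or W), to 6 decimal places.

Point 1:
  Lat: split at 2 digits → 38° and 34.712′; 38 + 34.712/60 = 38.5785333
  N → positive
  Longitude: split at 3 digits → 144° and 57.2979′; 144 + 57.2979/60 = 144.9549650
  W ⇒ negate
Point 2:
  Lat: split at 2 digits → 74° and 39.1253′; 74 + 39.1253/60 = 74.6520883
  N ⇒ keep positive
  Lon: degrees = first 3 digits = 178, minutes = 31.251; 178 + 31.251/60 = 178.5208500
  E ⇒ keep positive
Point 3:
  Latitude: split at 2 digits → 30° and 13.61324′; 30 + 13.61324/60 = 30.2268873
  hemisphere S, so the sign is −
  λ: split at 3 digits → 179° and 6.445′; 179 + 6.445/60 = 179.1074167
  E ⇒ keep positive
Point 4:
  Lat: 13 + 21.791/60 = 13.3631833
  N ⇒ keep positive
  Lon: 115 + 14.54/60 = 115.2423333
  hemisphere W, so the sign is −
Point 5:
  Latitude: split at 2 digits → 72° and 13.8119′; 72 + 13.8119/60 = 72.2301983
  S → negative
  Longitude: split at 3 digits → 025° and 4.6224′; 25 + 4.6224/60 = 25.0770400
  W → negative
Point 6:
  φ: 24′ + 22.81″ = 24.38017′; 89 + 24.38017/60 = 89.4063361
  hemisphere S, so the sign is −
  Lon: 136 + 8/60 + 1/3600 = 136.1336111
  W → negative

1. 38.578533, -144.954965
2. 74.652088, 178.520850
3. -30.226887, 179.107417
4. 13.363183, -115.242333
5. -72.230198, -25.077040
6. -89.406336, -136.133611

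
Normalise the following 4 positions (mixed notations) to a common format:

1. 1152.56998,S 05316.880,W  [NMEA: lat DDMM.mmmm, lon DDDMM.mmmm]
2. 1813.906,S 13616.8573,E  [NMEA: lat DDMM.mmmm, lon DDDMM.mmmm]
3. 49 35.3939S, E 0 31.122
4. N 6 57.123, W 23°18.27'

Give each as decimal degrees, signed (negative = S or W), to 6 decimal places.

1. -11.876166, -53.281333
2. -18.231767, 136.280955
3. -49.589898, 0.518700
4. 6.952050, -23.304500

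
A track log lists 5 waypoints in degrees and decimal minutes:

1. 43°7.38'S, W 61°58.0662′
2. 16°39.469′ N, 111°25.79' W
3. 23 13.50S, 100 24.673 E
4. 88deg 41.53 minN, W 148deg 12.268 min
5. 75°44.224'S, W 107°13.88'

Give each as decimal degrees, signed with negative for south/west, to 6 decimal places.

1. -43.123000, -61.967770
2. 16.657817, -111.429833
3. -23.225000, 100.411217
4. 88.692167, -148.204467
5. -75.737067, -107.231333

Point 1:
  Lat: 7.38′ = 0.123000°; total 43.1230000
  hemisphere S, so the sign is −
  λ: 61 + 58.0662/60 = 61.9677700
  W → negative
Point 2:
  Lat: 39.469′ = 0.657817°; total 16.6578167
  N ⇒ keep positive
  λ: 25.79′ = 0.429833°; total 111.4298333
  hemisphere W, so the sign is −
Point 3:
  Lat: 13.5′ = 0.225000°; total 23.2250000
  hemisphere S, so the sign is −
  Longitude: 100 + 24.673/60 = 100.4112167
  E → positive
Point 4:
  Latitude: 88 + 41.53/60 = 88.6921667
  N ⇒ keep positive
  λ: 148 + 12.268/60 = 148.2044667
  hemisphere W, so the sign is −
Point 5:
  φ: 75 + 44.224/60 = 75.7370667
  hemisphere S, so the sign is −
  λ: 13.88′ = 0.231333°; total 107.2313333
  W ⇒ negate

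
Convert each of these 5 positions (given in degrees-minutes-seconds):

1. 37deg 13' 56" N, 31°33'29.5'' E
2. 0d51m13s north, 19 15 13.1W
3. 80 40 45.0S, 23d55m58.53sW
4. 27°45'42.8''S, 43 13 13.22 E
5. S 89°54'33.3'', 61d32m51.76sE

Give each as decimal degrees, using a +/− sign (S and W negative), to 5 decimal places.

Point 1:
  φ: 13′ + 56″ = 13.93333′; 37 + 13.93333/60 = 37.232222
  N ⇒ keep positive
  Lon: 31° + 33/60 + 29.5/3600 = 31 + 0.550000 + 0.008194 = 31.558194
  E ⇒ keep positive
Point 2:
  φ: 0 + 51/60 + 13/3600 = 0.853611
  N ⇒ keep positive
  Lon: 15′ + 13.1″ = 15.21833′; 19 + 15.21833/60 = 19.253639
  W → negative
Point 3:
  Latitude: 80 + 40/60 + 45/3600 = 80.679167
  S → negative
  Longitude: 55′ + 58.53″ = 55.97550′; 23 + 55.97550/60 = 23.932925
  hemisphere W, so the sign is −
Point 4:
  Lat: 27 + 45/60 + 42.8/3600 = 27.761889
  S ⇒ negate
  Longitude: 13′ + 13.22″ = 13.22033′; 43 + 13.22033/60 = 43.220339
  E → positive
Point 5:
  φ: 54′ + 33.3″ = 54.55500′; 89 + 54.55500/60 = 89.909250
  S ⇒ negate
  λ: 61 + 32/60 + 51.76/3600 = 61.547711
  E ⇒ keep positive

1. 37.23222, 31.55819
2. 0.85361, -19.25364
3. -80.67917, -23.93293
4. -27.76189, 43.22034
5. -89.90925, 61.54771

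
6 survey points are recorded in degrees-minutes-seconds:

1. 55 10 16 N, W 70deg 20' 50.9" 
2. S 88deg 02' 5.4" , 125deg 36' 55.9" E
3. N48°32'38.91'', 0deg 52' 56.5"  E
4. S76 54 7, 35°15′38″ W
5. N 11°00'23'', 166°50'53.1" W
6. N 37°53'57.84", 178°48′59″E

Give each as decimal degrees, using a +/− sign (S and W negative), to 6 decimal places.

1. 55.171111, -70.347472
2. -88.034833, 125.615528
3. 48.544142, 0.882361
4. -76.901944, -35.260556
5. 11.006389, -166.848083
6. 37.899400, 178.816389

Point 1:
  Latitude: 55 + 10/60 + 16/3600 = 55.1711111
  N → positive
  λ: 20′ + 50.9″ = 20.84833′; 70 + 20.84833/60 = 70.3474722
  W → negative
Point 2:
  Lat: 2′ + 5.4″ = 2.09000′; 88 + 2.09000/60 = 88.0348333
  hemisphere S, so the sign is −
  Longitude: 125 + 36/60 + 55.9/3600 = 125.6155278
  E ⇒ keep positive
Point 3:
  Latitude: 32′ + 38.91″ = 32.64850′; 48 + 32.64850/60 = 48.5441417
  N ⇒ keep positive
  λ: 52′ + 56.5″ = 52.94167′; 0 + 52.94167/60 = 0.8823611
  E → positive
Point 4:
  φ: 76 + 54/60 + 7/3600 = 76.9019444
  S → negative
  Lon: 35° + 15/60 + 38/3600 = 35 + 0.250000 + 0.010556 = 35.2605556
  W → negative
Point 5:
  Lat: 11° + 0/60 + 23/3600 = 11 + 0.000000 + 0.006389 = 11.0063889
  N → positive
  Longitude: 166 + 50/60 + 53.1/3600 = 166.8480833
  W → negative
Point 6:
  Lat: 53′ + 57.84″ = 53.96400′; 37 + 53.96400/60 = 37.8994000
  N → positive
  Lon: 48′ + 59″ = 48.98333′; 178 + 48.98333/60 = 178.8163889
  E ⇒ keep positive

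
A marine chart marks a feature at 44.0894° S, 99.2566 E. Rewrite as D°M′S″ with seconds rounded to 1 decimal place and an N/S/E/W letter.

Lat: whole degrees 44; 5.36400′ → 5′ and 21.840″
λ: whole degrees 99; 15.39600′ → 15′ and 23.760″

44°05′21.8″ S, 99°15′23.8″ E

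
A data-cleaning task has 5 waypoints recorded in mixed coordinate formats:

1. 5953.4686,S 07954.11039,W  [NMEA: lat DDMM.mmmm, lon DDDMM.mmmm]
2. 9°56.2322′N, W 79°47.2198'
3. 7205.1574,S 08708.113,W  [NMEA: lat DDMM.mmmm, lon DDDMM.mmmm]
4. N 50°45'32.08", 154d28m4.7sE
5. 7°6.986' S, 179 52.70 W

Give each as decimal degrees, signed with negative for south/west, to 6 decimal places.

1. -59.891143, -79.901840
2. 9.937203, -79.786997
3. -72.085957, -87.135217
4. 50.758911, 154.467972
5. -7.116433, -179.878333

Point 1:
  Lat: degrees = first 2 digits = 59, minutes = 53.4686; 59 + 53.4686/60 = 59.8911433
  hemisphere S, so the sign is −
  λ: degrees = first 3 digits = 79, minutes = 54.11039; 79 + 54.11039/60 = 79.9018398
  W ⇒ negate
Point 2:
  φ: 56.2322′ = 0.937203°; total 9.9372033
  N → positive
  Longitude: 47.2198′ = 0.786997°; total 79.7869967
  W → negative
Point 3:
  Lat: split at 2 digits → 72° and 5.1574′; 72 + 5.1574/60 = 72.0859567
  S ⇒ negate
  λ: split at 3 digits → 087° and 8.113′; 87 + 8.113/60 = 87.1352167
  hemisphere W, so the sign is −
Point 4:
  φ: 50° + 45/60 + 32.08/3600 = 50 + 0.750000 + 0.008911 = 50.7589111
  N ⇒ keep positive
  Longitude: 28′ + 4.7″ = 28.07833′; 154 + 28.07833/60 = 154.4679722
  E → positive
Point 5:
  Lat: 6.986′ = 0.116433°; total 7.1164333
  hemisphere S, so the sign is −
  λ: 179 + 52.7/60 = 179.8783333
  W → negative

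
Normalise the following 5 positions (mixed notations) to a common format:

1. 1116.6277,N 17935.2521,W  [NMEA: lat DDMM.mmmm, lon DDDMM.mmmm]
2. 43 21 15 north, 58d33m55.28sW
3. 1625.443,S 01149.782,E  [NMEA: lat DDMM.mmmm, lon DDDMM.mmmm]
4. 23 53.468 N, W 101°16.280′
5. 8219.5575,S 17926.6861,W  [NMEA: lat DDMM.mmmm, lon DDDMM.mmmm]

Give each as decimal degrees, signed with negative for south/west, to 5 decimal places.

Point 1:
  Lat: degrees = first 2 digits = 11, minutes = 16.6277; 11 + 16.6277/60 = 11.277128
  N ⇒ keep positive
  Longitude: degrees = first 3 digits = 179, minutes = 35.2521; 179 + 35.2521/60 = 179.587535
  hemisphere W, so the sign is −
Point 2:
  φ: 43 + 21/60 + 15/3600 = 43.354167
  N → positive
  λ: 33′ + 55.28″ = 33.92133′; 58 + 33.92133/60 = 58.565356
  hemisphere W, so the sign is −
Point 3:
  Lat: split at 2 digits → 16° and 25.443′; 16 + 25.443/60 = 16.424050
  S ⇒ negate
  Longitude: degrees = first 3 digits = 11, minutes = 49.782; 11 + 49.782/60 = 11.829700
  E → positive
Point 4:
  Lat: 23 + 53.468/60 = 23.891133
  N ⇒ keep positive
  λ: 16.28′ = 0.271333°; total 101.271333
  W ⇒ negate
Point 5:
  Lat: split at 2 digits → 82° and 19.5575′; 82 + 19.5575/60 = 82.325958
  S → negative
  Longitude: split at 3 digits → 179° and 26.6861′; 179 + 26.6861/60 = 179.444768
  hemisphere W, so the sign is −

1. 11.27713, -179.58754
2. 43.35417, -58.56536
3. -16.42405, 11.82970
4. 23.89113, -101.27133
5. -82.32596, -179.44477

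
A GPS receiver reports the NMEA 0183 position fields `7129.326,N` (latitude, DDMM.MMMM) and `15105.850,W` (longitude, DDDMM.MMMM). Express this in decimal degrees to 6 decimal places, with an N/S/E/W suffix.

φ: degrees = first 2 digits = 71, minutes = 29.326; 71 + 29.326/60 = 71.4887667
Longitude: degrees = first 3 digits = 151, minutes = 5.85; 151 + 5.85/60 = 151.0975000

71.488767° N, 151.097500° W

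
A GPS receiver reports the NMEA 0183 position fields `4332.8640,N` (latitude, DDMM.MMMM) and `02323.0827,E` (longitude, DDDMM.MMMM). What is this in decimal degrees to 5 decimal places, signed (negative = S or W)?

φ: split at 2 digits → 43° and 32.864′; 43 + 32.864/60 = 43.547733
N ⇒ keep positive
λ: degrees = first 3 digits = 23, minutes = 23.0827; 23 + 23.0827/60 = 23.384712
E → positive

43.54773, 23.38471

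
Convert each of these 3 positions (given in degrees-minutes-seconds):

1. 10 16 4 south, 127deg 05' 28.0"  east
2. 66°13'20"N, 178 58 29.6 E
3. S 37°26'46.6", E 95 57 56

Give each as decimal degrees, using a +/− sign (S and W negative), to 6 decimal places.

Point 1:
  Lat: 10 + 16/60 + 4/3600 = 10.2677778
  S ⇒ negate
  Lon: 127 + 5/60 + 28/3600 = 127.0911111
  E ⇒ keep positive
Point 2:
  Lat: 66 + 13/60 + 20/3600 = 66.2222222
  N ⇒ keep positive
  λ: 178° + 58/60 + 29.6/3600 = 178 + 0.966667 + 0.008222 = 178.9748889
  E → positive
Point 3:
  φ: 26′ + 46.6″ = 26.77667′; 37 + 26.77667/60 = 37.4462778
  S ⇒ negate
  λ: 95 + 57/60 + 56/3600 = 95.9655556
  E → positive

1. -10.267778, 127.091111
2. 66.222222, 178.974889
3. -37.446278, 95.965556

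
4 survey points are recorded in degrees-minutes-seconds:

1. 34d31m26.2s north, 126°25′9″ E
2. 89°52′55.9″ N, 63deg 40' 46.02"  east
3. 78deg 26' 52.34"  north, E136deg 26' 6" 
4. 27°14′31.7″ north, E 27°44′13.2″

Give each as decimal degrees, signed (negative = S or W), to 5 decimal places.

1. 34.52394, 126.41917
2. 89.88219, 63.67945
3. 78.44787, 136.43500
4. 27.24214, 27.73700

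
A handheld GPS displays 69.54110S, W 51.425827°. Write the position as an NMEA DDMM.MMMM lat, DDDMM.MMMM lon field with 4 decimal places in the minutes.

6932.4660,S / 05125.5496,W

φ: 69° + 0.541100 × 60 = 69° 32.466000′
λ: fractional part 0.425827 → 25.549620 minutes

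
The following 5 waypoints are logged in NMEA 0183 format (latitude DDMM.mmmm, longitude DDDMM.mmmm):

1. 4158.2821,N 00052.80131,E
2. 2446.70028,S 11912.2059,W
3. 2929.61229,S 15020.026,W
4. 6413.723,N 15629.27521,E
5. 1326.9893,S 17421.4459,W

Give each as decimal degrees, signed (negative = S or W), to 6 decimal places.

1. 41.971368, 0.880022
2. -24.778338, -119.203432
3. -29.493538, -150.333767
4. 64.228717, 156.487920
5. -13.449822, -174.357432

Point 1:
  Lat: split at 2 digits → 41° and 58.2821′; 41 + 58.2821/60 = 41.9713683
  N ⇒ keep positive
  Lon: split at 3 digits → 000° and 52.80131′; 0 + 52.80131/60 = 0.8800218
  E ⇒ keep positive
Point 2:
  Latitude: degrees = first 2 digits = 24, minutes = 46.70028; 24 + 46.70028/60 = 24.7783380
  S ⇒ negate
  λ: degrees = first 3 digits = 119, minutes = 12.2059; 119 + 12.2059/60 = 119.2034317
  hemisphere W, so the sign is −
Point 3:
  Lat: split at 2 digits → 29° and 29.61229′; 29 + 29.61229/60 = 29.4935382
  S ⇒ negate
  Longitude: split at 3 digits → 150° and 20.026′; 150 + 20.026/60 = 150.3337667
  hemisphere W, so the sign is −
Point 4:
  Latitude: split at 2 digits → 64° and 13.723′; 64 + 13.723/60 = 64.2287167
  N → positive
  λ: degrees = first 3 digits = 156, minutes = 29.27521; 156 + 29.27521/60 = 156.4879202
  E ⇒ keep positive
Point 5:
  Latitude: split at 2 digits → 13° and 26.9893′; 13 + 26.9893/60 = 13.4498217
  S ⇒ negate
  Lon: degrees = first 3 digits = 174, minutes = 21.4459; 174 + 21.4459/60 = 174.3574317
  hemisphere W, so the sign is −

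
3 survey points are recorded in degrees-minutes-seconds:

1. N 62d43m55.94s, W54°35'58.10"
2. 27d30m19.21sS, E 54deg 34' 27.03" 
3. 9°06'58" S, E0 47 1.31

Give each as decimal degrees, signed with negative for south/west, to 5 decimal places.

1. 62.73221, -54.59947
2. -27.50534, 54.57418
3. -9.11611, 0.78370

Point 1:
  Lat: 43′ + 55.94″ = 43.93233′; 62 + 43.93233/60 = 62.732206
  N ⇒ keep positive
  λ: 35′ + 58.1″ = 35.96833′; 54 + 35.96833/60 = 54.599472
  hemisphere W, so the sign is −
Point 2:
  Latitude: 27 + 30/60 + 19.21/3600 = 27.505336
  S ⇒ negate
  Lon: 54° + 34/60 + 27.03/3600 = 54 + 0.566667 + 0.007508 = 54.574175
  E → positive
Point 3:
  Lat: 9 + 6/60 + 58/3600 = 9.116111
  S → negative
  Longitude: 0 + 47/60 + 1.31/3600 = 0.783697
  E → positive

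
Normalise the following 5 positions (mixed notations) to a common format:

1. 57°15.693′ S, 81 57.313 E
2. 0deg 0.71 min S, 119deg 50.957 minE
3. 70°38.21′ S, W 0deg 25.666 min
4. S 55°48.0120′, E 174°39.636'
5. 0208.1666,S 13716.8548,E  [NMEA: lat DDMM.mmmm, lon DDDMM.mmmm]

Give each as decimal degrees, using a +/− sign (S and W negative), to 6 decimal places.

1. -57.261550, 81.955217
2. -0.011833, 119.849283
3. -70.636833, -0.427767
4. -55.800200, 174.660600
5. -2.136110, 137.280913

Point 1:
  Lat: 57 + 15.693/60 = 57.2615500
  S ⇒ negate
  Lon: 57.313′ = 0.955217°; total 81.9552167
  E ⇒ keep positive
Point 2:
  Latitude: 0.71′ = 0.011833°; total 0.0118333
  hemisphere S, so the sign is −
  Longitude: 119 + 50.957/60 = 119.8492833
  E ⇒ keep positive
Point 3:
  φ: 70 + 38.21/60 = 70.6368333
  S → negative
  Longitude: 0 + 25.666/60 = 0.4277667
  hemisphere W, so the sign is −
Point 4:
  φ: 55 + 48.012/60 = 55.8002000
  S → negative
  Longitude: 174 + 39.636/60 = 174.6606000
  E ⇒ keep positive
Point 5:
  Latitude: split at 2 digits → 02° and 8.1666′; 2 + 8.1666/60 = 2.1361100
  S ⇒ negate
  Lon: degrees = first 3 digits = 137, minutes = 16.8548; 137 + 16.8548/60 = 137.2809133
  E → positive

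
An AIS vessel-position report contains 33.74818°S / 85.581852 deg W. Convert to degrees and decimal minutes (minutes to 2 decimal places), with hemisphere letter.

33° 44.89′ S, 85° 34.91′ W

φ: 33° + 0.748180 × 60 = 33° 44.8908′
Longitude: minutes = (85.581852 − 85) × 60 = 34.9111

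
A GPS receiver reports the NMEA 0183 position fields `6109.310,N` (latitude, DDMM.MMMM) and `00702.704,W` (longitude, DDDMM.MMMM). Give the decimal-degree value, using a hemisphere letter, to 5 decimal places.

61.15517° N, 7.04507° W

φ: split at 2 digits → 61° and 9.31′; 61 + 9.31/60 = 61.155167
Lon: split at 3 digits → 007° and 2.704′; 7 + 2.704/60 = 7.045067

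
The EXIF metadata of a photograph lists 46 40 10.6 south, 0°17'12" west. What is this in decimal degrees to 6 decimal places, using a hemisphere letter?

Latitude: 46 + 40/60 + 10.6/3600 = 46.6696111
λ: 0 + 17/60 + 12/3600 = 0.2866667

46.669611° S, 0.286667° W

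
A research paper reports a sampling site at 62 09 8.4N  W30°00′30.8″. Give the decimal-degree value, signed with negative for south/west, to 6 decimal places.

φ: 62 + 9/60 + 8.4/3600 = 62.1523333
N → positive
λ: 30° + 0/60 + 30.8/3600 = 30 + 0.000000 + 0.008556 = 30.0085556
W ⇒ negate

62.152333, -30.008556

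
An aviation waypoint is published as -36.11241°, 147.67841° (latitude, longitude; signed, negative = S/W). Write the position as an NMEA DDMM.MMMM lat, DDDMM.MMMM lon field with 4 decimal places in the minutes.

3606.7446,S / 14740.7046,E

Latitude is negative → S; |value| = 36.112410
Lat: minutes = (36.112410 − 36) × 60 = 6.744600
Lon: 147° + 0.678410 × 60 = 147° 40.704600′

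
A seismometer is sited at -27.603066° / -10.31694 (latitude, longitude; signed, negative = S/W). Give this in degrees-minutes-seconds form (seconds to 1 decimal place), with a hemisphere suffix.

27°36′11.0″ S, 10°19′1.0″ W

Latitude is negative → S; |value| = 27.603066
φ: 0.603066° → 36.18396′; 0.18396 × 60 = 11.038″
Longitude is negative → W; |value| = 10.316940
Lon: 0.316940 × 60 = 19.01640′ → 19′, remainder × 60 = 0.984″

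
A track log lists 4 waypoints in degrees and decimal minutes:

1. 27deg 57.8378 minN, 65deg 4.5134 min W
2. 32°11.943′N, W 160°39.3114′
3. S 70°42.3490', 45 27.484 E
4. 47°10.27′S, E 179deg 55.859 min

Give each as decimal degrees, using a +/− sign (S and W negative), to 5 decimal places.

Point 1:
  Latitude: 27 + 57.8378/60 = 27.963963
  N → positive
  Longitude: 4.5134′ = 0.075223°; total 65.075223
  W → negative
Point 2:
  Latitude: 11.943′ = 0.199050°; total 32.199050
  N → positive
  Lon: 160 + 39.3114/60 = 160.655190
  W → negative
Point 3:
  φ: 70 + 42.349/60 = 70.705817
  S ⇒ negate
  Longitude: 45 + 27.484/60 = 45.458067
  E → positive
Point 4:
  Latitude: 47 + 10.27/60 = 47.171167
  hemisphere S, so the sign is −
  Longitude: 55.859′ = 0.930983°; total 179.930983
  E → positive

1. 27.96396, -65.07522
2. 32.19905, -160.65519
3. -70.70582, 45.45807
4. -47.17117, 179.93098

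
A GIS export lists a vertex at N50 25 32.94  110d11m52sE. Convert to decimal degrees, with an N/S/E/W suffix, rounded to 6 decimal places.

φ: 25′ + 32.94″ = 25.54900′; 50 + 25.54900/60 = 50.4258167
λ: 110 + 11/60 + 52/3600 = 110.1977778

50.425817° N, 110.197778° E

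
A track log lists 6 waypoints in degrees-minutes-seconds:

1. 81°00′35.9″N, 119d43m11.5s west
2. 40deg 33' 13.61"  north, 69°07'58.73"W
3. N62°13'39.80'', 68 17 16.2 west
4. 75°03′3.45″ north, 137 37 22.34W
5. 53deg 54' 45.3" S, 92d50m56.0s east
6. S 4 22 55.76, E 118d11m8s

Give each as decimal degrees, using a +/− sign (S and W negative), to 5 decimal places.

1. 81.00997, -119.71986
2. 40.55378, -69.13298
3. 62.22772, -68.28783
4. 75.05096, -137.62287
5. -53.91258, 92.84889
6. -4.38216, 118.18556

Point 1:
  Latitude: 81° + 0/60 + 35.9/3600 = 81 + 0.000000 + 0.009972 = 81.009972
  N → positive
  Lon: 43′ + 11.5″ = 43.19167′; 119 + 43.19167/60 = 119.719861
  W → negative
Point 2:
  Latitude: 33′ + 13.61″ = 33.22683′; 40 + 33.22683/60 = 40.553781
  N ⇒ keep positive
  Longitude: 69° + 7/60 + 58.73/3600 = 69 + 0.116667 + 0.016314 = 69.132981
  hemisphere W, so the sign is −
Point 3:
  Lat: 62 + 13/60 + 39.8/3600 = 62.227722
  N → positive
  λ: 17′ + 16.2″ = 17.27000′; 68 + 17.27000/60 = 68.287833
  W → negative
Point 4:
  Lat: 3′ + 3.45″ = 3.05750′; 75 + 3.05750/60 = 75.050958
  N ⇒ keep positive
  Lon: 137° + 37/60 + 22.34/3600 = 137 + 0.616667 + 0.006206 = 137.622872
  W ⇒ negate
Point 5:
  φ: 53° + 54/60 + 45.3/3600 = 53 + 0.900000 + 0.012583 = 53.912583
  hemisphere S, so the sign is −
  Longitude: 92 + 50/60 + 56/3600 = 92.848889
  E → positive
Point 6:
  Latitude: 4° + 22/60 + 55.76/3600 = 4 + 0.366667 + 0.015489 = 4.382156
  S → negative
  Lon: 118° + 11/60 + 8/3600 = 118 + 0.183333 + 0.002222 = 118.185556
  E → positive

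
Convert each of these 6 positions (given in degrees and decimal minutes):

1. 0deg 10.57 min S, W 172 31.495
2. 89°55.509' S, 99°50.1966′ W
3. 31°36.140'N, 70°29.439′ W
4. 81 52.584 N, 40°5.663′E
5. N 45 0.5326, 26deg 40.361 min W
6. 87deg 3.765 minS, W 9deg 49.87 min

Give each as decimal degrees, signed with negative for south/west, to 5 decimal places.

1. -0.17617, -172.52492
2. -89.92515, -99.83661
3. 31.60233, -70.49065
4. 81.87640, 40.09438
5. 45.00888, -26.67268
6. -87.06275, -9.83117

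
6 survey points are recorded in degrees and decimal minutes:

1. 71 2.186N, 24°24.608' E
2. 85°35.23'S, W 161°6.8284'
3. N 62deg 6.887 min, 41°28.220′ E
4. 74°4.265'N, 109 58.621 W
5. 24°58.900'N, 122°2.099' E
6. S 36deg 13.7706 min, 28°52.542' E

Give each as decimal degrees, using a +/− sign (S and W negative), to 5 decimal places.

1. 71.03643, 24.41013
2. -85.58717, -161.11381
3. 62.11478, 41.47033
4. 74.07108, -109.97702
5. 24.98167, 122.03498
6. -36.22951, 28.87570

Point 1:
  Latitude: 71 + 2.186/60 = 71.036433
  N → positive
  Lon: 24 + 24.608/60 = 24.410133
  E ⇒ keep positive
Point 2:
  Lat: 35.23′ = 0.587167°; total 85.587167
  S → negative
  Lon: 161 + 6.8284/60 = 161.113807
  W → negative
Point 3:
  Latitude: 62 + 6.887/60 = 62.114783
  N ⇒ keep positive
  Lon: 41 + 28.22/60 = 41.470333
  E ⇒ keep positive
Point 4:
  φ: 4.265′ = 0.071083°; total 74.071083
  N → positive
  Lon: 58.621′ = 0.977017°; total 109.977017
  W → negative
Point 5:
  Latitude: 24 + 58.9/60 = 24.981667
  N ⇒ keep positive
  Longitude: 122 + 2.099/60 = 122.034983
  E ⇒ keep positive
Point 6:
  φ: 36 + 13.7706/60 = 36.229510
  S → negative
  Lon: 28 + 52.542/60 = 28.875700
  E → positive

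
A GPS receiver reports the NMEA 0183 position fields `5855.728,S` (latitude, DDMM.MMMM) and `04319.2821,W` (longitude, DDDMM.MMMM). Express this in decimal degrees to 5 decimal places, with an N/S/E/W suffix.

Lat: split at 2 digits → 58° and 55.728′; 58 + 55.728/60 = 58.928800
Lon: degrees = first 3 digits = 43, minutes = 19.2821; 43 + 19.2821/60 = 43.321368

58.92880° S, 43.32137° W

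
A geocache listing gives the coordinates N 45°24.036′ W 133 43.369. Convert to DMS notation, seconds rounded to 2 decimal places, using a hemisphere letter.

45°24′2.16″ N, 133°43′22.14″ W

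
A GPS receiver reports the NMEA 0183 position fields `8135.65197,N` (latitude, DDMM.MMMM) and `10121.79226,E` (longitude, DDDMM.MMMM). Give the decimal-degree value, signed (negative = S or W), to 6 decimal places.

Latitude: split at 2 digits → 81° and 35.65197′; 81 + 35.65197/60 = 81.5941995
N → positive
Longitude: degrees = first 3 digits = 101, minutes = 21.79226; 101 + 21.79226/60 = 101.3632043
E → positive

81.594200, 101.363204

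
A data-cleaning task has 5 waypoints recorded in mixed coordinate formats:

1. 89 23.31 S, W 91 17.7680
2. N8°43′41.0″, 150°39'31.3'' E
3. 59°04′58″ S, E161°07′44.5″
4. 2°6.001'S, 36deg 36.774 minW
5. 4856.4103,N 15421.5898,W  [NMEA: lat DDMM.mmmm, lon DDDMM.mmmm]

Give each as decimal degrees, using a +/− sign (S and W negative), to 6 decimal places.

Point 1:
  Latitude: 89 + 23.31/60 = 89.3885000
  hemisphere S, so the sign is −
  Longitude: 91 + 17.768/60 = 91.2961333
  hemisphere W, so the sign is −
Point 2:
  φ: 8° + 43/60 + 41/3600 = 8 + 0.716667 + 0.011389 = 8.7280556
  N → positive
  Longitude: 150° + 39/60 + 31.3/3600 = 150 + 0.650000 + 0.008694 = 150.6586944
  E ⇒ keep positive
Point 3:
  Latitude: 59 + 4/60 + 58/3600 = 59.0827778
  S ⇒ negate
  Lon: 161° + 7/60 + 44.5/3600 = 161 + 0.116667 + 0.012361 = 161.1290278
  E → positive
Point 4:
  φ: 2 + 6.001/60 = 2.1000167
  hemisphere S, so the sign is −
  Lon: 36 + 36.774/60 = 36.6129000
  W → negative
Point 5:
  φ: split at 2 digits → 48° and 56.4103′; 48 + 56.4103/60 = 48.9401717
  N ⇒ keep positive
  Lon: split at 3 digits → 154° and 21.5898′; 154 + 21.5898/60 = 154.3598300
  W ⇒ negate

1. -89.388500, -91.296133
2. 8.728056, 150.658694
3. -59.082778, 161.129028
4. -2.100017, -36.612900
5. 48.940172, -154.359830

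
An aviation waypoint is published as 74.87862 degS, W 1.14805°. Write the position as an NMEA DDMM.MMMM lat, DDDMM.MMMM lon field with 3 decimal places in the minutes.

Latitude: 74° + 0.878620 × 60 = 74° 52.71720′
Longitude: 1° + 0.148050 × 60 = 1° 8.88300′

7452.717,S / 00108.883,W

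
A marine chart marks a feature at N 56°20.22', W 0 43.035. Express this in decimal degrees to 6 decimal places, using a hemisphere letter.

φ: 56 + 20.22/60 = 56.3370000
Lon: 0 + 43.035/60 = 0.7172500

56.337000° N, 0.717250° W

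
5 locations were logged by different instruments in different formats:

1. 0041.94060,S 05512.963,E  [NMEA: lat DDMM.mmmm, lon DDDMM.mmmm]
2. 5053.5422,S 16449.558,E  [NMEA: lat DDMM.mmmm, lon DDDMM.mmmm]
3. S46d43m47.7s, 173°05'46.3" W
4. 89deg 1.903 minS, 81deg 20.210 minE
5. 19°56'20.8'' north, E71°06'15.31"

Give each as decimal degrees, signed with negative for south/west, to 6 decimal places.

1. -0.699010, 55.216050
2. -50.892370, 164.825967
3. -46.729917, -173.096194
4. -89.031717, 81.336833
5. 19.939111, 71.104253

Point 1:
  φ: degrees = first 2 digits = 0, minutes = 41.9406; 0 + 41.9406/60 = 0.6990100
  hemisphere S, so the sign is −
  Lon: degrees = first 3 digits = 55, minutes = 12.963; 55 + 12.963/60 = 55.2160500
  E ⇒ keep positive
Point 2:
  φ: degrees = first 2 digits = 50, minutes = 53.5422; 50 + 53.5422/60 = 50.8923700
  S → negative
  λ: split at 3 digits → 164° and 49.558′; 164 + 49.558/60 = 164.8259667
  E → positive
Point 3:
  φ: 43′ + 47.7″ = 43.79500′; 46 + 43.79500/60 = 46.7299167
  S ⇒ negate
  λ: 173 + 5/60 + 46.3/3600 = 173.0961944
  W ⇒ negate
Point 4:
  φ: 1.903′ = 0.031717°; total 89.0317167
  S ⇒ negate
  λ: 81 + 20.21/60 = 81.3368333
  E → positive
Point 5:
  Latitude: 19 + 56/60 + 20.8/3600 = 19.9391111
  N ⇒ keep positive
  λ: 71 + 6/60 + 15.31/3600 = 71.1042528
  E ⇒ keep positive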